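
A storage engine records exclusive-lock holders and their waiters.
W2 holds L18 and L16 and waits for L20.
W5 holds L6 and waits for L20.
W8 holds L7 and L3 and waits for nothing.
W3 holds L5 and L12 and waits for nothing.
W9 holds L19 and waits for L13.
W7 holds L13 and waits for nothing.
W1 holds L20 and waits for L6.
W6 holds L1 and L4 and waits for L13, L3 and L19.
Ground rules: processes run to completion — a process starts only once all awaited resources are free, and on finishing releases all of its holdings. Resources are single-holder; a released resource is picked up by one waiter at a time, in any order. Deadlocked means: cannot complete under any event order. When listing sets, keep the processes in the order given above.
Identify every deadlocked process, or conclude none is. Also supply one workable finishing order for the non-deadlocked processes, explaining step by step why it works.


Deadlocked set: W2, W5 and W1.
Key observation: W1 -> W5 -> W1 is a circular wait — nothing in it can go first; W2 waits into the deadlock from upstream.
The rest can finish in the order W3, W7, W9, W8, W6.
Verifying each step:
  W3: no waits; runs immediately, freeing L5 and L12
  W7: no waits; runs immediately, freeing L13
  W9: everything it awaited (L13) is free; runs, freeing L19
  W8: no waits; runs immediately, freeing L7 and L3
  W6: everything it awaited (L13, L3 and L19) is free; runs, freeing L1 and L4


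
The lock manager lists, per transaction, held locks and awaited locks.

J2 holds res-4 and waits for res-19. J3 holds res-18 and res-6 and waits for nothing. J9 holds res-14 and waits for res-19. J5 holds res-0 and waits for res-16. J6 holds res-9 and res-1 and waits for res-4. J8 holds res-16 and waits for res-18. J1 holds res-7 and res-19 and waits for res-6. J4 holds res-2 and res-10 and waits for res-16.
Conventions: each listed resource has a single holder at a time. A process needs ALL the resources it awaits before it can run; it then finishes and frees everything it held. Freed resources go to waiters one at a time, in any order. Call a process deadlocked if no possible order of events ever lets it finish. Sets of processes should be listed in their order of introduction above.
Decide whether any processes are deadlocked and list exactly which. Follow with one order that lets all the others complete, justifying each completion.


No process is deadlocked.
Key observation: no waiting chain loops back on itself — every chain ends at a process that waits on nothing, so everyone eventually runs.
The rest can finish in the order J3, J8, J5, J1, J4, J2, J6, J9.
Walking it through:
  run J3 (it waits on nothing); releases res-18 and res-6
  J8 waits on res-18 — all released -> runs and releases res-16
  J5 waits on res-16 — all released -> runs and releases res-0
  J1 waits on res-6 — all released -> runs and releases res-7 and res-19
  J4 waits on res-16 — all released -> runs and releases res-2 and res-10
  J2 waits on res-19 — all released -> runs and releases res-4
  J6 waits on res-4 — all released -> runs and releases res-9 and res-1
  J9 waits on res-19 — all released -> runs and releases res-14


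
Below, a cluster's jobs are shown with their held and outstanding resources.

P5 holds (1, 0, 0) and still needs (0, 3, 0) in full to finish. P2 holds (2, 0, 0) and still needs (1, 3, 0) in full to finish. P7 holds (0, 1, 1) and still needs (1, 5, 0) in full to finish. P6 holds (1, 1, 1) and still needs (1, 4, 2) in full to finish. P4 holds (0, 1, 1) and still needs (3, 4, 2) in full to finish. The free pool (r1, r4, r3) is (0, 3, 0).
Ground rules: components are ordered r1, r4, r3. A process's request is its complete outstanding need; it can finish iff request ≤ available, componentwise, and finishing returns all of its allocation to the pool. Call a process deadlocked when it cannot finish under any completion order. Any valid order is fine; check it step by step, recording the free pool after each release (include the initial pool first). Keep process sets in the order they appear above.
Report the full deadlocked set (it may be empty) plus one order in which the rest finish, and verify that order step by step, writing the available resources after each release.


Deadlocked: P7, P6 and P4.
Key observation: P5, P2 can finish, but then (3, 3, 0) is all there is, and the blocked group's r4 demands exceed it.
The rest can finish in the order P5, P2. Verifying each step:
  pool = (0, 3, 0)
  P5 needs (0, 3, 0) <= (0, 3, 0) -> finishes; pool += (1, 0, 0) = (1, 3, 0)
  P2 needs (1, 3, 0) <= (1, 3, 0) -> finishes; pool += (2, 0, 0) = (3, 3, 0)
The stuck group stays short no matter what:
  P7 cannot run: need (1, 5, 0) vs free (3, 3, 0) (insufficient r4)
  P6 cannot run: need (1, 4, 2) vs free (3, 3, 0) (insufficient r4 and r3)
  P4 cannot run: need (3, 4, 2) vs free (3, 3, 0) (insufficient r4 and r3)


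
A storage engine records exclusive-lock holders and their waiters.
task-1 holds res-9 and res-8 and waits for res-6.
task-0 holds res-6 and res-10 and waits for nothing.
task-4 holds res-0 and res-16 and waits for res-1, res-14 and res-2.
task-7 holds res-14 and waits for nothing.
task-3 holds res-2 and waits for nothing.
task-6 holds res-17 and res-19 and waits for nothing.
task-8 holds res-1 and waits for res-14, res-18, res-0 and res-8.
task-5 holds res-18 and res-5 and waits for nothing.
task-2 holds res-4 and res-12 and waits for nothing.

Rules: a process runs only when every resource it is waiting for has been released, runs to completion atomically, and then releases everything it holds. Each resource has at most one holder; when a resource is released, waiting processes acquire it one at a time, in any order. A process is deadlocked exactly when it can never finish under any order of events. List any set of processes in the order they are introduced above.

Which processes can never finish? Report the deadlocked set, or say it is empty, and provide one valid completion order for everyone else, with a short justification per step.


Deadlocked set: task-4 and task-8.
Key observation: nobody on the ring task-4 -> task-8 -> task-4 can start until another member finishes, which never happens; no other process is dragged down with it.
A valid finishing order for the others: task-6, task-0, task-5, task-7, task-2, task-1, task-3.
Walking it through:
  run task-6 (it waits on nothing); releases res-17 and res-19
  run task-0 (it waits on nothing); releases res-6 and res-10
  run task-5 (it waits on nothing); releases res-18 and res-5
  run task-7 (it waits on nothing); releases res-14
  run task-2 (it waits on nothing); releases res-4 and res-12
  run task-1 (all its waits — res-6 — are resolved); releases res-9 and res-8
  run task-3 (it waits on nothing); releases res-2


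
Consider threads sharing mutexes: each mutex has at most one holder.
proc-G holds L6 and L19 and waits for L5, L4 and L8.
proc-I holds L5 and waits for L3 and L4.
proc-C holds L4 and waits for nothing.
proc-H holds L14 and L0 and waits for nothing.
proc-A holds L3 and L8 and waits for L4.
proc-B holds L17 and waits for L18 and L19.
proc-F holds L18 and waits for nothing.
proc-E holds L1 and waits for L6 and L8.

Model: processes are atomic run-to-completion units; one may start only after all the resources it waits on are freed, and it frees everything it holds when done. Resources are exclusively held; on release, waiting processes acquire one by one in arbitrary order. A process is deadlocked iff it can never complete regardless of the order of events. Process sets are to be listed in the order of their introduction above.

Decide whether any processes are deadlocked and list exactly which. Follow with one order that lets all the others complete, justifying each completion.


No process is deadlocked.
Key observation: the wait graph is acyclic; completion cascades from the unblocked processes through everyone else.
One completion order for the rest: proc-F, proc-C, proc-A, proc-I, proc-G, proc-H, proc-E, proc-B.
Verifying each step:
  proc-F: no waits; runs immediately, freeing L18
  proc-C: no waits; runs immediately, freeing L4
  proc-A waits on L4 — all released -> runs and releases L3 and L8
  proc-I waits on L3 and L4 — all released -> runs and releases L5
  proc-G waits on L5, L4 and L8 — all released -> runs and releases L6 and L19
  proc-H: no waits; runs immediately, freeing L14 and L0
  proc-E waits on L6 and L8 — all released -> runs and releases L1
  proc-B waits on L18 and L19 — all released -> runs and releases L17


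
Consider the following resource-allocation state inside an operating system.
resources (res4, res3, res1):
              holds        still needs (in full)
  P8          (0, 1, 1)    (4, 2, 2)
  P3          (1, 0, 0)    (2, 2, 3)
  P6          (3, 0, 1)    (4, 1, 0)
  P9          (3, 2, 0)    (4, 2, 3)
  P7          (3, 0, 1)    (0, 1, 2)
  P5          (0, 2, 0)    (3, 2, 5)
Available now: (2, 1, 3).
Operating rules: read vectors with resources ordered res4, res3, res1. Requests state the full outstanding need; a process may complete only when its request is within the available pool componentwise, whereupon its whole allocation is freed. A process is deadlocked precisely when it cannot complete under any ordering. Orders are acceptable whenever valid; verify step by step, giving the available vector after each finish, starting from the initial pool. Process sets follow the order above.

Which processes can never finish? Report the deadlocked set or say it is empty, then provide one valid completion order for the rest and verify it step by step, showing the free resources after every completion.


Deadlocked: P8, P3, P9 and P5.
Key observation: no order helps: past P7, P6, the free pool tops out at (8, 1, 5), below what each blocked process needs in res3.
One completion order for the rest: P7, P6. Verifying each step:
  pool = (2, 1, 3)
  P7: need (0, 1, 2) fits (2, 1, 3); releases (3, 0, 1), pool now (5, 1, 4)
  P6: need (4, 1, 0) fits (5, 1, 4); releases (3, 0, 1), pool now (8, 1, 5)
None of the blocked processes ever fits:
  P8 cannot run: need (4, 2, 2) vs free (8, 1, 5) (insufficient res3)
  P3 cannot run: need (2, 2, 3) vs free (8, 1, 5) (insufficient res3)
  P9 cannot run: need (4, 2, 3) vs free (8, 1, 5) (insufficient res3)
  P5 cannot run: need (3, 2, 5) vs free (8, 1, 5) (insufficient res3)


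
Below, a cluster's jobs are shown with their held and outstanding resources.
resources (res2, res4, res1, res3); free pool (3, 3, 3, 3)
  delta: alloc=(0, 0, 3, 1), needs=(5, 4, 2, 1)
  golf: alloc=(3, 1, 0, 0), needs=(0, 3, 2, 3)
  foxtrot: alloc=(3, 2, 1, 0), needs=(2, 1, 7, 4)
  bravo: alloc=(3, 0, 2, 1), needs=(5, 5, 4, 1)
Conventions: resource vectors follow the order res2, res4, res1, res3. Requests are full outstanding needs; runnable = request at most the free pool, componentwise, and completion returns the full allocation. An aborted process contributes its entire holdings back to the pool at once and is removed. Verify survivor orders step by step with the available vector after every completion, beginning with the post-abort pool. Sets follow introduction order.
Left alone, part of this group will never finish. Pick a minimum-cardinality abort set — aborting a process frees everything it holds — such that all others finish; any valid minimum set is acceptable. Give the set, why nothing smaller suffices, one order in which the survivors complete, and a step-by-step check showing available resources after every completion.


Minimum abort set: bravo.
Key observation: before aborting bravo, foxtrot was permanently blocked — no order could ever run it; afterwards it completes at step 3.
No smaller set exists: with zero aborts the deadlock remains.
The survivors complete as golf, delta, foxtrot. Walking it through (starting from the post-abort pool):
  pool = (6, 3, 5, 4)
  run golf (needs (0, 3, 2, 3), free (6, 3, 5, 4)); after release of (3, 1, 0, 0) the pool is (9, 4, 5, 4)
  run delta (needs (5, 4, 2, 1), free (9, 4, 5, 4)); after release of (0, 0, 3, 1) the pool is (9, 4, 8, 5)
  run foxtrot (needs (2, 1, 7, 4), free (9, 4, 8, 5)); after release of (3, 2, 1, 0) the pool is (12, 6, 9, 5)


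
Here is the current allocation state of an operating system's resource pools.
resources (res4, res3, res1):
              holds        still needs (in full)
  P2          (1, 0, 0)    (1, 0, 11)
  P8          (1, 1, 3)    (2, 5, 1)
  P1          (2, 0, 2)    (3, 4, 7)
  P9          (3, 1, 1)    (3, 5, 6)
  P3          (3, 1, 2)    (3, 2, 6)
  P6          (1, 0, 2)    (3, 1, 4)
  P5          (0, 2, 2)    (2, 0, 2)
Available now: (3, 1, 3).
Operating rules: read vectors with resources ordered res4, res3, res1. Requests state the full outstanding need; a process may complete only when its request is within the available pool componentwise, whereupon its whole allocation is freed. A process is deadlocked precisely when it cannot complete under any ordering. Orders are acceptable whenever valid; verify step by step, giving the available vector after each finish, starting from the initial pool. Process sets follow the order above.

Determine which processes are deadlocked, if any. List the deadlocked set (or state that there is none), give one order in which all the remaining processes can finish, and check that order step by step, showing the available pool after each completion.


The deadlocked set is P8 and P9.
Key observation: the pool after P5, P6, P3, P1, P2 is (10, 4, 11); every surviving request exceeds it in res3, so progress ends there.
The rest can finish in the order P5, P6, P3, P1, P2. Step-by-step check:
  pool = (3, 1, 3)
  P5 needs (2, 0, 2) <= (3, 1, 3) -> finishes; pool += (0, 2, 2) = (3, 3, 5)
  P6 needs (3, 1, 4) <= (3, 3, 5) -> finishes; pool += (1, 0, 2) = (4, 3, 7)
  P3 needs (3, 2, 6) <= (4, 3, 7) -> finishes; pool += (3, 1, 2) = (7, 4, 9)
  P1 needs (3, 4, 7) <= (7, 4, 9) -> finishes; pool += (2, 0, 2) = (9, 4, 11)
  P2 needs (1, 0, 11) <= (9, 4, 11) -> finishes; pool += (1, 0, 0) = (10, 4, 11)
The blocked processes can never fit:
  blocked: P8 wants (2, 5, 1), pool (10, 4, 11) — not enough res3
  blocked: P9 wants (3, 5, 6), pool (10, 4, 11) — not enough res3


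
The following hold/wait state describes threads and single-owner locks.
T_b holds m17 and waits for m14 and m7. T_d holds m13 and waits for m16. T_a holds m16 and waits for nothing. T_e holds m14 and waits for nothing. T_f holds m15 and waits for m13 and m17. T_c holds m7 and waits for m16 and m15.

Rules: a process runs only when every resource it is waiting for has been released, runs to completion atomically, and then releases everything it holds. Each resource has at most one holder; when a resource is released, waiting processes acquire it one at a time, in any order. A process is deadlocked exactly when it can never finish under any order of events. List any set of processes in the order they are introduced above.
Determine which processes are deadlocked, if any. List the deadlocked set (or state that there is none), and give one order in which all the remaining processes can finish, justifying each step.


Deadlocked: T_b, T_f and T_c.
Key observation: T_b -> T_c -> T_f -> T_b is a circular wait — nothing in it can go first; no other process is dragged down with it.
One completion order for the rest: T_a, T_e, T_d.
Check, step by step:
  T_a waits on nothing -> runs at once and releases m16
  T_e waits on nothing -> runs at once and releases m14
  run T_d (all its waits — m16 — are resolved); releases m13


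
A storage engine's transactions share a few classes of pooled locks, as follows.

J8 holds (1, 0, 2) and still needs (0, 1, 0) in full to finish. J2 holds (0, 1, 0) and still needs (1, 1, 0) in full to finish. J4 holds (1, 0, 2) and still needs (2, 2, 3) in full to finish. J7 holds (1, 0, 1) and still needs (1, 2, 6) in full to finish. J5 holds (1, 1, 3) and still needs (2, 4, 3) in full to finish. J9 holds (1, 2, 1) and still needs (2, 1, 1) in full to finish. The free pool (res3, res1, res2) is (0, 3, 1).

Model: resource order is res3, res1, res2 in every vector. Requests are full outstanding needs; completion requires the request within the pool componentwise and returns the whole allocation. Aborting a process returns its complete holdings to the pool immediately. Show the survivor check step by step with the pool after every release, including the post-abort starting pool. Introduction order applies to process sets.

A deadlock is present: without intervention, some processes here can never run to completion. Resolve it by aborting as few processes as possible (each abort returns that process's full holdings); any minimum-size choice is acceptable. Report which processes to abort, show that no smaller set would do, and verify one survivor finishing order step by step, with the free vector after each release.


Minimum abort set: J4.
Key observation: the deadlocked J9 becomes finishable only because J4 released (1, 0, 2); it completes at step 2 below.
Why nothing smaller works: aborting no one leaves the state deadlocked as given.
The survivors complete as J8, J9, J5, J7, J2. Walking it through (starting from the post-abort pool):
  pool = (1, 3, 3)
  J8: need (0, 1, 0) fits (1, 3, 3); releases (1, 0, 2), pool now (2, 3, 5)
  J9: need (2, 1, 1) fits (2, 3, 5); releases (1, 2, 1), pool now (3, 5, 6)
  J5: need (2, 4, 3) fits (3, 5, 6); releases (1, 1, 3), pool now (4, 6, 9)
  J7: need (1, 2, 6) fits (4, 6, 9); releases (1, 0, 1), pool now (5, 6, 10)
  J2: need (1, 1, 0) fits (5, 6, 10); releases (0, 1, 0), pool now (5, 7, 10)


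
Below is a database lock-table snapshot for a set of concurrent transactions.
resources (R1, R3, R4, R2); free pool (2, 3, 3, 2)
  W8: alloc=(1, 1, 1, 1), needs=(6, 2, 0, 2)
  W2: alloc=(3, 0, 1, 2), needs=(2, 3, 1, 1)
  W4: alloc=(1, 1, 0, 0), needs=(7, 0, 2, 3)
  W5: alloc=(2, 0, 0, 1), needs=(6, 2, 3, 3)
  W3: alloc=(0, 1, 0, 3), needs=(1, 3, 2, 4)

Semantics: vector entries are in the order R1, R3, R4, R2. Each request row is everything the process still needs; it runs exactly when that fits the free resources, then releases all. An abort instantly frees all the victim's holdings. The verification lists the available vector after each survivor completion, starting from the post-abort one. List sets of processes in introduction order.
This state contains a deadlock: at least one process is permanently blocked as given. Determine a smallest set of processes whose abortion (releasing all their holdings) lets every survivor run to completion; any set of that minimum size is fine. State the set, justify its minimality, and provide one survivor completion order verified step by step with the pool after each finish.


Minimum abort set: W5.
Key observation: W4 was stuck for good until W5 gave back (2, 0, 0, 1); in the order shown it finishes at step 2.
Minimality: the empty abort set fails — the state is deadlocked as it stands.
Survivors finish in the order: W2, W4, W3, W8. Walking it through (pool after the aborts first):
  pool = (4, 3, 3, 3)
  W2 needs (2, 3, 1, 1) <= (4, 3, 3, 3) -> finishes; pool += (3, 0, 1, 2) = (7, 3, 4, 5)
  W4 needs (7, 0, 2, 3) <= (7, 3, 4, 5) -> finishes; pool += (1, 1, 0, 0) = (8, 4, 4, 5)
  W3 needs (1, 3, 2, 4) <= (8, 4, 4, 5) -> finishes; pool += (0, 1, 0, 3) = (8, 5, 4, 8)
  W8 needs (6, 2, 0, 2) <= (8, 5, 4, 8) -> finishes; pool += (1, 1, 1, 1) = (9, 6, 5, 9)


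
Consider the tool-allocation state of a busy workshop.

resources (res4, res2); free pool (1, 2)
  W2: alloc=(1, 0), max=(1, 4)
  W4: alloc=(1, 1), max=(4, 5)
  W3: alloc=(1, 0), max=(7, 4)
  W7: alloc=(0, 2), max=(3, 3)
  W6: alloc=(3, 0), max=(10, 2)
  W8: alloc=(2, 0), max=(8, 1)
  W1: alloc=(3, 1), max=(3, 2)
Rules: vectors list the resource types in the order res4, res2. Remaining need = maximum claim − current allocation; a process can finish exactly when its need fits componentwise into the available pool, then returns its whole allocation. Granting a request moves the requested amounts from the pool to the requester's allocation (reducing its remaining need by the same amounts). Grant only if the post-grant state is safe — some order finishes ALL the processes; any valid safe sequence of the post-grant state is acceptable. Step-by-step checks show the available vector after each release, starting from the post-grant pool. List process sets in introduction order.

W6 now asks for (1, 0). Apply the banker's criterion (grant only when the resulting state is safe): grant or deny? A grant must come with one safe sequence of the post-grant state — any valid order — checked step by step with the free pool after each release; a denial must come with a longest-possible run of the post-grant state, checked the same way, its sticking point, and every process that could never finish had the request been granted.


DENY — the pretend-granted state is unsafe.
Key observation: the wall is res4: completing W1, W7, W4, W2 brings the pool only to (5, 6), and all the rest need more.
After a pretend grant, a maximal execution: W1, W7, W4, W2 — then nothing else fits. Check, step by step:
  pool = (0, 2)
  W1: need (0, 1) fits (0, 2); releases (3, 1), pool now (3, 3)
  W7: need (3, 1) fits (3, 3); releases (0, 2), pool now (3, 5)
  W4: need (3, 4) fits (3, 5); releases (1, 1), pool now (4, 6)
  W2: need (0, 4) fits (4, 6); releases (1, 0), pool now (5, 6)
  W3 still needs (6, 4) but only (5, 6) is free — short on res4
  W6 still needs (6, 2) but only (5, 6) is free — short on res4
  W8 still needs (6, 1) but only (5, 6) is free — short on res4
Post-grant, the permanently blocked set is W3, W6 and W8.


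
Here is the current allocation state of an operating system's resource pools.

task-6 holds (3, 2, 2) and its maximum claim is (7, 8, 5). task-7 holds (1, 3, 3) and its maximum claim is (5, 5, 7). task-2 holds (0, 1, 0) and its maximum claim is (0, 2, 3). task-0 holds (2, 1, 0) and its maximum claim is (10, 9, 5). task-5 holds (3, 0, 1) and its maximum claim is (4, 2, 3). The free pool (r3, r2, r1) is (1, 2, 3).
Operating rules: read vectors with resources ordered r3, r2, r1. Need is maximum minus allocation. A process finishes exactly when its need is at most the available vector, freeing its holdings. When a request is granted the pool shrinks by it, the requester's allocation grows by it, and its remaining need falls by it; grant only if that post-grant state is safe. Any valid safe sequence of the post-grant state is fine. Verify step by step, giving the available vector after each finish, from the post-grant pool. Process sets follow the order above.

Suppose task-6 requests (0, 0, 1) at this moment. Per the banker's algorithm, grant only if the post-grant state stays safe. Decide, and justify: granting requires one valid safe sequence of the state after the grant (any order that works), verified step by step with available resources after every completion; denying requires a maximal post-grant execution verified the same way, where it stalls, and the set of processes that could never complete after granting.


DENY. Granting would leave the state unsafe.
Key observation: after task-5, task-2 the pool peaks at (4, 3, 3), and each blocked process is short somewhere: task-6 on r2; task-7 on r1; task-0 on r3, r2, r1.
Pretend the grant happened; the run task-5, task-2 goes as far as possible. Check, step by step:
  pool = (1, 2, 2)
  task-5 needs (1, 2, 2) <= (1, 2, 2) -> finishes; pool += (3, 0, 1) = (4, 2, 3)
  task-2 needs (0, 1, 3) <= (4, 2, 3) -> finishes; pool += (0, 1, 0) = (4, 3, 3)
  task-6 still needs (4, 6, 2) but only (4, 3, 3) is free — short on r2
  task-7 still needs (4, 2, 4) but only (4, 3, 3) is free — short on r1
  task-0 still needs (8, 8, 5) but only (4, 3, 3) is free — short on r3, r2 and r1
Processes that could never finish after the grant: task-6, task-7 and task-0.


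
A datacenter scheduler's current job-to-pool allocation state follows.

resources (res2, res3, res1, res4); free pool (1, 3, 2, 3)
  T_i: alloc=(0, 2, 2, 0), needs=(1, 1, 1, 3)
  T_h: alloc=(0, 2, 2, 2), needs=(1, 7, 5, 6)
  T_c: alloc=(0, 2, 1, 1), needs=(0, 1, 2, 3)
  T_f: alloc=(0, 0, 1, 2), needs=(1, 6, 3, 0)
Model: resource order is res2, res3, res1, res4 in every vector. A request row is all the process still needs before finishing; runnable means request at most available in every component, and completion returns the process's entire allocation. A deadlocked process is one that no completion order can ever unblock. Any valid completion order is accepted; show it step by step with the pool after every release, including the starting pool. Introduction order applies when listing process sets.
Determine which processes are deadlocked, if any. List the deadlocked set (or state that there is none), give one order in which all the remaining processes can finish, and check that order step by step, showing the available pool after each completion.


The deadlocked set is empty.
Key observation: there is always a runnable process — T_c first — so the state unwinds completely.
One completion order for the rest: T_c, T_i, T_f, T_h. Verifying each step:
  pool = (1, 3, 2, 3)
  run T_c (needs (0, 1, 2, 3), free (1, 3, 2, 3)); after release of (0, 2, 1, 1) the pool is (1, 5, 3, 4)
  run T_i (needs (1, 1, 1, 3), free (1, 5, 3, 4)); after release of (0, 2, 2, 0) the pool is (1, 7, 5, 4)
  run T_f (needs (1, 6, 3, 0), free (1, 7, 5, 4)); after release of (0, 0, 1, 2) the pool is (1, 7, 6, 6)
  run T_h (needs (1, 7, 5, 6), free (1, 7, 6, 6)); after release of (0, 2, 2, 2) the pool is (1, 9, 8, 8)


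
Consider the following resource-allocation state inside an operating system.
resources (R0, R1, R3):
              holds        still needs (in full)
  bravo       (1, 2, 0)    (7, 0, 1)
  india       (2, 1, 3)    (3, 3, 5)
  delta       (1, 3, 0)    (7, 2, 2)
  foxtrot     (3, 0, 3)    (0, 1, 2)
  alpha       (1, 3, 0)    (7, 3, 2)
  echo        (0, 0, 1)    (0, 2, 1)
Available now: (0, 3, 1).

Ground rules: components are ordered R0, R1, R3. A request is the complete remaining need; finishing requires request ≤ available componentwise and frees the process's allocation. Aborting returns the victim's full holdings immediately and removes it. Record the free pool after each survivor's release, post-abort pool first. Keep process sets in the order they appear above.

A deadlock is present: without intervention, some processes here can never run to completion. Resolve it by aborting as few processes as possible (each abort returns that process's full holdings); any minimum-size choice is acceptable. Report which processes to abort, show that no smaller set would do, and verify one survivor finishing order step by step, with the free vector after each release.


Minimum abort set: bravo and delta.
Key observation: the deadlocked alpha becomes finishable only because bravo and delta released (2, 5, 0); it completes at step 4 below.
Minimality, checking each single-abort alternative: bravo alone leaves delta blocked (short on R0); india alone leaves bravo blocked (short on R0); delta alone leaves bravo blocked (short on R0); foxtrot alone leaves bravo blocked (short on R0); alpha alone leaves bravo blocked (short on R0); echo alone leaves bravo blocked (short on R0).
The survivors complete as echo, foxtrot, india, alpha. Walking it through (starting from the post-abort pool):
  pool = (2, 8, 1)
  echo needs (0, 2, 1) <= (2, 8, 1) -> finishes; pool += (0, 0, 1) = (2, 8, 2)
  foxtrot needs (0, 1, 2) <= (2, 8, 2) -> finishes; pool += (3, 0, 3) = (5, 8, 5)
  india needs (3, 3, 5) <= (5, 8, 5) -> finishes; pool += (2, 1, 3) = (7, 9, 8)
  alpha needs (7, 3, 2) <= (7, 9, 8) -> finishes; pool += (1, 3, 0) = (8, 12, 8)


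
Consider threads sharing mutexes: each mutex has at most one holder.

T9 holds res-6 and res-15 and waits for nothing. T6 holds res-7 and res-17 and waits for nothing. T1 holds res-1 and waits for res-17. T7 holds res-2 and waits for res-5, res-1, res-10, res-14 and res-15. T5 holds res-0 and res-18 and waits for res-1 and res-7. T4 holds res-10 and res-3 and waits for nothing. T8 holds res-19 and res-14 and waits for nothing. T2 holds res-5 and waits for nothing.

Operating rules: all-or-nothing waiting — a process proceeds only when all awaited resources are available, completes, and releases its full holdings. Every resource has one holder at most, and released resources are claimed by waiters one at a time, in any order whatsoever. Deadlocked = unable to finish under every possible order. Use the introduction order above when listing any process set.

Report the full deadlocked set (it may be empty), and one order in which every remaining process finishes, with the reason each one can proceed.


Nothing here is deadlocked.
Key observation: the wait relation is loop-free; peeling off processes with no waits unwinds the whole state.
The rest can finish in the order T6, T1, T9, T2, T4, T5, T8, T7.
Step-by-step check:
  T6 waits on nothing -> runs at once and releases res-7 and res-17
  T1 waits on res-17 — all released -> runs and releases res-1
  T9 waits on nothing -> runs at once and releases res-6 and res-15
  T2 waits on nothing -> runs at once and releases res-5
  T4 waits on nothing -> runs at once and releases res-10 and res-3
  T5 waits on res-1 and res-7 — all released -> runs and releases res-0 and res-18
  T8 waits on nothing -> runs at once and releases res-19 and res-14
  T7 waits on res-5, res-1, res-10, res-14 and res-15 — all released -> runs and releases res-2


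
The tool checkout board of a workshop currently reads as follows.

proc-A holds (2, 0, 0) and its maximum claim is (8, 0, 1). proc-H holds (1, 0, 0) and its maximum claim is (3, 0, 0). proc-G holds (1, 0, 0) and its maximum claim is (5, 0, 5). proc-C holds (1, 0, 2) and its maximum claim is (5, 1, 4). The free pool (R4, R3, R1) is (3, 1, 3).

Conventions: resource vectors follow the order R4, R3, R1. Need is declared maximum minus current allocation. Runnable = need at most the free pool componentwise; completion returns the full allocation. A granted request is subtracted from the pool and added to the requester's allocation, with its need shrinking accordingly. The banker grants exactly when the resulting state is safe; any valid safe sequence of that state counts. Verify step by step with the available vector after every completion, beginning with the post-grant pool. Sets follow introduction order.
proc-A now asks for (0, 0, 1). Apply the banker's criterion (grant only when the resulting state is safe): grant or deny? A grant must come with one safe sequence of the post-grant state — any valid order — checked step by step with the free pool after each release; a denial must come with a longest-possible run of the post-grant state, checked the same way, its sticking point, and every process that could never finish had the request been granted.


DENY. Granting would leave the state unsafe.
Key observation: after proc-H, proc-C the pool peaks at (5, 1, 4), and each blocked process is short somewhere: proc-A on R4; proc-G on R1.
After a pretend grant, a maximal execution: proc-H, proc-C — then nothing else fits. Verifying each step:
  pool = (3, 1, 2)
  run proc-H (needs (2, 0, 0), free (3, 1, 2)); after release of (1, 0, 0) the pool is (4, 1, 2)
  run proc-C (needs (4, 1, 2), free (4, 1, 2)); after release of (1, 0, 2) the pool is (5, 1, 4)
  proc-A still needs (6, 0, 0) but only (5, 1, 4) is free — short on R4
  proc-G still needs (4, 0, 5) but only (5, 1, 4) is free — short on R1
Had the request been granted, proc-A and proc-G could never finish.


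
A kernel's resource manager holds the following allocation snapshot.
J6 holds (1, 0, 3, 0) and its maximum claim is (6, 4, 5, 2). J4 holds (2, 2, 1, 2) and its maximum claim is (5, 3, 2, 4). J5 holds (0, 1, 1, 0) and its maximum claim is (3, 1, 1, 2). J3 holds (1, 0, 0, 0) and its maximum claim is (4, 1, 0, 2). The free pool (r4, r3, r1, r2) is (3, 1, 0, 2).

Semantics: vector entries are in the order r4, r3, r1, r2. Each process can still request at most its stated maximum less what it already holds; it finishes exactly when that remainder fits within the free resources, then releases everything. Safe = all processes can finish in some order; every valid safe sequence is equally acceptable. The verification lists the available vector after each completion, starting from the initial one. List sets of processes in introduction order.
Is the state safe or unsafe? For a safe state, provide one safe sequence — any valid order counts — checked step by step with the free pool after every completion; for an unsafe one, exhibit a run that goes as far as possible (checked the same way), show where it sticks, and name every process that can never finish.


SAFE — a valid safe sequence is J3, J5, J4, J6.
Key observation: J3 is the earliest step where a requested resource binds exactly: need (3, 1, 0, 2), pool (3, 1, 0, 2) at its turn.
Step-by-step check:
  pool = (3, 1, 0, 2)
  J3 needs (3, 1, 0, 2) <= (3, 1, 0, 2) -> finishes; pool += (1, 0, 0, 0) = (4, 1, 0, 2)
  J5 needs (3, 0, 0, 2) <= (4, 1, 0, 2) -> finishes; pool += (0, 1, 1, 0) = (4, 2, 1, 2)
  J4 needs (3, 1, 1, 2) <= (4, 2, 1, 2) -> finishes; pool += (2, 2, 1, 2) = (6, 4, 2, 4)
  J6 needs (5, 4, 2, 2) <= (6, 4, 2, 4) -> finishes; pool += (1, 0, 3, 0) = (7, 4, 5, 4)


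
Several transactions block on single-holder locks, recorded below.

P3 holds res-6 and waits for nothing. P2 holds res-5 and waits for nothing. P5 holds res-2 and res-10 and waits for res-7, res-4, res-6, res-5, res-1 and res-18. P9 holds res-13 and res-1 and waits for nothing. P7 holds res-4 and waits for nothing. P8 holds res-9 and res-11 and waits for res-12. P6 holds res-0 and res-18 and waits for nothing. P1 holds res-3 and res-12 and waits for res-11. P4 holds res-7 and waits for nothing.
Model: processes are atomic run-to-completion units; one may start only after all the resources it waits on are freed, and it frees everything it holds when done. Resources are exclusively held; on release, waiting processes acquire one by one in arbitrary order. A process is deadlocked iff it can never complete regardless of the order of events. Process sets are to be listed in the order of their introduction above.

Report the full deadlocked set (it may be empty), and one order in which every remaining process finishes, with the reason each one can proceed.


Deadlocked: P8 and P1.
Key observation: the wait chain closes on itself along P8 -> P1 -> P8; no other process is dragged down with it.
A valid finishing order for the others: P4, P7, P6, P2, P3, P9, P5.
Verifying each step:
  P4 waits on nothing -> runs at once and releases res-7
  P7 waits on nothing -> runs at once and releases res-4
  P6 waits on nothing -> runs at once and releases res-0 and res-18
  P2 waits on nothing -> runs at once and releases res-5
  P3 waits on nothing -> runs at once and releases res-6
  P9 waits on nothing -> runs at once and releases res-13 and res-1
  run P5 (all its waits — res-7, res-4, res-6, res-5, res-1 and res-18 — are resolved); releases res-2 and res-10


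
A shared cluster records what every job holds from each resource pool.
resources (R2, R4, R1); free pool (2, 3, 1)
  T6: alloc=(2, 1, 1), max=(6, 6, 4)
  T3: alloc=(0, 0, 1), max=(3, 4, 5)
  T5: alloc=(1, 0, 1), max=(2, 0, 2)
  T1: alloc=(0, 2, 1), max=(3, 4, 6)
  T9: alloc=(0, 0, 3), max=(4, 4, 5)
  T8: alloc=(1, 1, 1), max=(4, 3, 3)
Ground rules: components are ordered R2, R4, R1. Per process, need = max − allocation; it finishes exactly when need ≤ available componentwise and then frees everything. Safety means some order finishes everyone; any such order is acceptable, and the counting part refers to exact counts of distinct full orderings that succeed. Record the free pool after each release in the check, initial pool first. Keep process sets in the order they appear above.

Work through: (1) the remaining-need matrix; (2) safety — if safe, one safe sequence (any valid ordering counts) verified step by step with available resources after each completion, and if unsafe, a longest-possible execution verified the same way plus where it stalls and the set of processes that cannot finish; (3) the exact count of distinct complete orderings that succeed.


(1) Outstanding need per process (order R2, R4, R1):
  T6: (4, 5, 3)
  T3: (3, 4, 4)
  T5: (1, 0, 1)
  T1: (3, 2, 5)
  T9: (4, 4, 2)
  T8: (3, 2, 2)
(2) SAFE, for example via the order T5, T8, T9, T1, T3, T6.
Key observation: at T5 the run first touches a limit — (1, 0, 1) against (2, 3, 1), exact on a resource it actually requests.
Walking it through:
  pool = (2, 3, 1)
  run T5 (needs (1, 0, 1), free (2, 3, 1)); after release of (1, 0, 1) the pool is (3, 3, 2)
  run T8 (needs (3, 2, 2), free (3, 3, 2)); after release of (1, 1, 1) the pool is (4, 4, 3)
  run T9 (needs (4, 4, 2), free (4, 4, 3)); after release of (0, 0, 3) the pool is (4, 4, 6)
  run T1 (needs (3, 2, 5), free (4, 4, 6)); after release of (0, 2, 1) the pool is (4, 6, 7)
  run T3 (needs (3, 4, 4), free (4, 6, 7)); after release of (0, 0, 1) the pool is (4, 6, 8)
  run T6 (needs (4, 5, 3), free (4, 6, 8)); after release of (2, 1, 1) the pool is (6, 7, 9)
(3) The exact count: 3 of the possible complete orderings are safe sequences.


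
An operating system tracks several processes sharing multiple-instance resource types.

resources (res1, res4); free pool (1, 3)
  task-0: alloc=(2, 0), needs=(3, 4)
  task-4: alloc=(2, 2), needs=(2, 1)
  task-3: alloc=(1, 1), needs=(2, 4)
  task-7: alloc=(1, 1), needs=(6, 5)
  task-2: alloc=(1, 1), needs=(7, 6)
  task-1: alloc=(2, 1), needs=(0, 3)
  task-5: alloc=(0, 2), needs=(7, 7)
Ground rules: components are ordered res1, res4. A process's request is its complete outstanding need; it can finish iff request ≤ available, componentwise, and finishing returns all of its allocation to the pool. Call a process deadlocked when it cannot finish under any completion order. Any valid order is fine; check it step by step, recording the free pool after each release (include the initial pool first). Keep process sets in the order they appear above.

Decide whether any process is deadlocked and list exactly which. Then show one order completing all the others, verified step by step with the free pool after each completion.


Nothing here is deadlocked.
Key observation: task-1 can run right away; the returned allocation unlocks the remaining processes in turn.
The rest can finish in the order task-1, task-3, task-0, task-4, task-7, task-5, task-2. Check, step by step:
  pool = (1, 3)
  run task-1 (needs (0, 3), free (1, 3)); after release of (2, 1) the pool is (3, 4)
  run task-3 (needs (2, 4), free (3, 4)); after release of (1, 1) the pool is (4, 5)
  run task-0 (needs (3, 4), free (4, 5)); after release of (2, 0) the pool is (6, 5)
  run task-4 (needs (2, 1), free (6, 5)); after release of (2, 2) the pool is (8, 7)
  run task-7 (needs (6, 5), free (8, 7)); after release of (1, 1) the pool is (9, 8)
  run task-5 (needs (7, 7), free (9, 8)); after release of (0, 2) the pool is (9, 10)
  run task-2 (needs (7, 6), free (9, 10)); after release of (1, 1) the pool is (10, 11)


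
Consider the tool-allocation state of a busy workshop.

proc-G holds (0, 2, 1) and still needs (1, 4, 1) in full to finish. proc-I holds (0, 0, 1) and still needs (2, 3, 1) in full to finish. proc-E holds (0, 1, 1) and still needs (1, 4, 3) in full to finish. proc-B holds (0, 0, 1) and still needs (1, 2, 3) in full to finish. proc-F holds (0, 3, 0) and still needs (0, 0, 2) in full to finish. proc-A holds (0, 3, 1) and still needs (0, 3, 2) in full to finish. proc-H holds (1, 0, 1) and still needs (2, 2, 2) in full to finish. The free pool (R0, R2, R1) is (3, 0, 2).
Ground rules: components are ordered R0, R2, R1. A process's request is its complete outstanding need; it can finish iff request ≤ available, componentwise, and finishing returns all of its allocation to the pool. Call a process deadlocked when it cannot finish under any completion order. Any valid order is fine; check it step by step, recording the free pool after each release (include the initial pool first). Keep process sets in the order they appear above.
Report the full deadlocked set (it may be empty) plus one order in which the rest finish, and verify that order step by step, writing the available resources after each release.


Nothing here is deadlocked.
Key observation: proc-F fits the free pool immediately, and its release cascades until everyone finishes.
One completion order for the rest: proc-F, proc-A, proc-I, proc-E, proc-G, proc-H, proc-B. Walking it through:
  pool = (3, 0, 2)
  proc-F needs (0, 0, 2) <= (3, 0, 2) -> finishes; pool += (0, 3, 0) = (3, 3, 2)
  proc-A needs (0, 3, 2) <= (3, 3, 2) -> finishes; pool += (0, 3, 1) = (3, 6, 3)
  proc-I needs (2, 3, 1) <= (3, 6, 3) -> finishes; pool += (0, 0, 1) = (3, 6, 4)
  proc-E needs (1, 4, 3) <= (3, 6, 4) -> finishes; pool += (0, 1, 1) = (3, 7, 5)
  proc-G needs (1, 4, 1) <= (3, 7, 5) -> finishes; pool += (0, 2, 1) = (3, 9, 6)
  proc-H needs (2, 2, 2) <= (3, 9, 6) -> finishes; pool += (1, 0, 1) = (4, 9, 7)
  proc-B needs (1, 2, 3) <= (4, 9, 7) -> finishes; pool += (0, 0, 1) = (4, 9, 8)
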